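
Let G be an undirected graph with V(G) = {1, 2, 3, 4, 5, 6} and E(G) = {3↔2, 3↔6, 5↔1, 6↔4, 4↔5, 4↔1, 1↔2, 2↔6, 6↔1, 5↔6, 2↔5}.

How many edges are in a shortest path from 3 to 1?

Distance 0: 3.
Distance 1: 2, 6.
Distance 2: 1, 4, 5 — contains 1.

2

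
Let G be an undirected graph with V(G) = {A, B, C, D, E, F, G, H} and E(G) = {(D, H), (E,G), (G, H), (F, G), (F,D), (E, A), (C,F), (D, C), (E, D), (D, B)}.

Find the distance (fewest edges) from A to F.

Distance 0: A.
Distance 1: E.
Distance 2: D, G.
Distance 3: B, C, F, H — contains F.

3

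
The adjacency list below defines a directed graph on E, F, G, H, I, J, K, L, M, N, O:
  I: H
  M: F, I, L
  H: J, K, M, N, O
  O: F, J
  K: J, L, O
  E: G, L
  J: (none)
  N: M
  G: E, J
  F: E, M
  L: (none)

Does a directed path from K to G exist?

Yes

Explore from K.
Distance 1: reach J, L, O.
Distance 2: reach F.
Distance 3: reach E, M.
Distance 4: reach G, I.
Found G.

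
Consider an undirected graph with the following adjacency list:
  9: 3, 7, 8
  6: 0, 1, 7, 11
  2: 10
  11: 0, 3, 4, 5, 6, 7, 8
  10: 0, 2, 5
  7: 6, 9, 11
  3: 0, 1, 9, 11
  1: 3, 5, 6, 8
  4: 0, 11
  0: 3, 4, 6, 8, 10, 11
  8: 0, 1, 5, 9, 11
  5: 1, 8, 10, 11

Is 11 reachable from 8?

Explore from 8.
Distance 1: reach 0, 1, 5, 9, 11.
Found 11.

Yes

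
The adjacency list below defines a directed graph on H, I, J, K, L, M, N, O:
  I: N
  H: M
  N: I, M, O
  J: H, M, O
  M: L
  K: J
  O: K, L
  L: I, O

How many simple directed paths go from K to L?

K→J→H→M→L
K→J→M→L
K→J→O→L

3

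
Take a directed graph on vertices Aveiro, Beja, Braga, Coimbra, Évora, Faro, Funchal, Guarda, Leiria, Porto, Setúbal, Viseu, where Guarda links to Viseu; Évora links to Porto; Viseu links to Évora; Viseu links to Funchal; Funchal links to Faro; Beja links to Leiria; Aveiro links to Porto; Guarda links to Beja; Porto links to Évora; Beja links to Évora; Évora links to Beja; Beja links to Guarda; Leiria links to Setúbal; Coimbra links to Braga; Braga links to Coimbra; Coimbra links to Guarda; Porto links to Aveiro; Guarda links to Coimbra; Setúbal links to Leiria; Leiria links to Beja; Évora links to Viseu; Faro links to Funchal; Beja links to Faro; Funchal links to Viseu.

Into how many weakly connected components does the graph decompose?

From Aveiro: component {Aveiro, Beja, Braga, Coimbra, Évora, Faro, Funchal, Guarda, Leiria, Porto, Setúbal, Viseu}.
That's 1 component.

1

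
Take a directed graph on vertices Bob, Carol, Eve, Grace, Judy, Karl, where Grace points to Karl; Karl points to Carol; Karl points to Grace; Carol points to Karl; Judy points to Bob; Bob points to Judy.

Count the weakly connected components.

From Bob: component {Bob, Judy}.
From Carol: component {Carol, Grace, Karl}.
From Eve: component {Eve}.
That's 3 components.

3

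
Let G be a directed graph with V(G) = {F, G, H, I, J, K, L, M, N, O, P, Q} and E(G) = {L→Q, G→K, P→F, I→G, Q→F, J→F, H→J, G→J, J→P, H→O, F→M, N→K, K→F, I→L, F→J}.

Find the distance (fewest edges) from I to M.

4

Distance 0: I.
Distance 1: G, L.
Distance 2: J, K, Q.
Distance 3: F, P.
Distance 4: M — contains M.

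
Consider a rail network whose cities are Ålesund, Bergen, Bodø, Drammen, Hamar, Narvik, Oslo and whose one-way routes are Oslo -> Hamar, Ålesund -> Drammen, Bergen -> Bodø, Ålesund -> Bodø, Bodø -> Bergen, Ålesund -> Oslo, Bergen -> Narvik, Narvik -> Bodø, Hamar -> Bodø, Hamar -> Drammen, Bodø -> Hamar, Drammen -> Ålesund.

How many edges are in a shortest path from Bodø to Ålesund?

Distance 0: Bodø.
Distance 1: Bergen, Hamar.
Distance 2: Drammen, Narvik.
Distance 3: Ålesund — contains Ålesund.

3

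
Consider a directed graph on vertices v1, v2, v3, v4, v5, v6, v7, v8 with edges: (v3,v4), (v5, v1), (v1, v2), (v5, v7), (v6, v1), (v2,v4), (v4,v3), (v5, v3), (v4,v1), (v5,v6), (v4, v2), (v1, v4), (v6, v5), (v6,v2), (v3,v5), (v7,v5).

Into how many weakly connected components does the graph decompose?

From v1: component {v1, v2, v3, v4, v5, v6, v7}.
From v8: component {v8}.
That's 2 components.

2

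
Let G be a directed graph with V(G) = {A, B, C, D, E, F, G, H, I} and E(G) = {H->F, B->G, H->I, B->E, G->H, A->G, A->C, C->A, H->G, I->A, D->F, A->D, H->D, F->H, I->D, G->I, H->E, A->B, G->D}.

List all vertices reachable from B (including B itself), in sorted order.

A, B, C, D, E, F, G, H, I

Start at B.
Its neighbours: E, G.
Then their neighbours: D, H, I.
Then next layer: A, F.
Then next layer: C.
Every vertex is now reached.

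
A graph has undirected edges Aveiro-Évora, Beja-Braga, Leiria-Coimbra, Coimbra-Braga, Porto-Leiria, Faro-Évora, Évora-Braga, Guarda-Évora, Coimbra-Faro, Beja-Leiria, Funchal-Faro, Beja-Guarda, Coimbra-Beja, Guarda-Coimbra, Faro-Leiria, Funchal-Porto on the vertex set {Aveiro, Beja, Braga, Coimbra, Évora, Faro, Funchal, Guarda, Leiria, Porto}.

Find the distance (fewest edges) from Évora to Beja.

Distance 0: Évora.
Distance 1: Aveiro, Braga, Faro, Guarda.
Distance 2: Beja, Coimbra, Funchal, Leiria — contains Beja.

2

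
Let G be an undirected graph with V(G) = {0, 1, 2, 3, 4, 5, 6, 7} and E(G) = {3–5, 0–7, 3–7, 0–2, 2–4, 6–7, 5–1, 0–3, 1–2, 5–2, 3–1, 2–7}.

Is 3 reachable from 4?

Yes

Explore from 4.
Distance 1: reach 2.
Distance 2: reach 0, 1, 5, 7.
Distance 3: reach 3, 6.
Found 3.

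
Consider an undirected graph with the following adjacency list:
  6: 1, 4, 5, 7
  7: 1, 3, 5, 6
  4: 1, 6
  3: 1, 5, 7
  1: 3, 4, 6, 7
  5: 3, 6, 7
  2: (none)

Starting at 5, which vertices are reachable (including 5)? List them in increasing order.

Start at 5.
Its neighbours: 3, 6, 7.
Then their neighbours: 1, 4.
Nothing further is reachable.

1, 3, 4, 5, 6, 7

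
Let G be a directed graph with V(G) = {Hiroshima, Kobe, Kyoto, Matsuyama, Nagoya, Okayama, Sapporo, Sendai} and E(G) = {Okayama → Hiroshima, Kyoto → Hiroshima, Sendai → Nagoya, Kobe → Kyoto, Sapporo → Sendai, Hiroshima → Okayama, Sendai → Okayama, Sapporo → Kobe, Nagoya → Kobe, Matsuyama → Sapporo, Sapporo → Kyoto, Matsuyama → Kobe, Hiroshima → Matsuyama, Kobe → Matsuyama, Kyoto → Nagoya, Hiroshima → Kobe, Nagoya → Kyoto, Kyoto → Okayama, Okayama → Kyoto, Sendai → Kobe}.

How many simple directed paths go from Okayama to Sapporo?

Okayama→Hiroshima→Kobe→Matsuyama→Sapporo
Okayama→Hiroshima→Matsuyama→Sapporo
Okayama→Kyoto→Hiroshima→Kobe→Matsuyama→Sapporo
Okayama→Kyoto→Hiroshima→Matsuyama→Sapporo
Okayama→Kyoto→Nagoya→Kobe→Matsuyama→Sapporo

5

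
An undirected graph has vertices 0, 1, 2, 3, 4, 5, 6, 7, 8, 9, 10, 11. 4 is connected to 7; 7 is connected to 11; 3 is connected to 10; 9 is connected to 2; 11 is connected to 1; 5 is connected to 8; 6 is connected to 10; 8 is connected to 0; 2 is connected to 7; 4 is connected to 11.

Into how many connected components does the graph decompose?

From 0: component {0, 5, 8}.
From 1: component {1, 2, 4, 7, 9, 11}.
From 3: component {3, 6, 10}.
That's 3 components.

3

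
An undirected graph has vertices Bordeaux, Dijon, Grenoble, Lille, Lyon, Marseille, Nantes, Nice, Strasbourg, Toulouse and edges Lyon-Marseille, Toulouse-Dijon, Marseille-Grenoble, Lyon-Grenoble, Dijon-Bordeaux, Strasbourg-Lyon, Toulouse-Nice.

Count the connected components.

4

From Bordeaux: component {Bordeaux, Dijon, Nice, Toulouse}.
From Grenoble: component {Grenoble, Lyon, Marseille, Strasbourg}.
From Lille: component {Lille}.
From Nantes: component {Nantes}.
That's 4 components.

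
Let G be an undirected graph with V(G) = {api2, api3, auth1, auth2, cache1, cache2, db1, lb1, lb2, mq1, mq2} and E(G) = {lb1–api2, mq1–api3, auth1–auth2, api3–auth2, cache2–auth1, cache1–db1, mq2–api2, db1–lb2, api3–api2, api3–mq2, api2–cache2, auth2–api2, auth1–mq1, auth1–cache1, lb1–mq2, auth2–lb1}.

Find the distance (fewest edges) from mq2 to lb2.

Distance 0: mq2.
Distance 1: api2, api3, lb1.
Distance 2: auth2, cache2, mq1.
Distance 3: auth1.
Distance 4: cache1.
Distance 5: db1.
Distance 6: lb2 — contains lb2.

6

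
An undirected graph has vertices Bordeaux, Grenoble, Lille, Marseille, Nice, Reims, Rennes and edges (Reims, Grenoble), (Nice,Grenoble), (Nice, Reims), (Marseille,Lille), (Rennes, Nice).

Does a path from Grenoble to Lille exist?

Explore from Grenoble.
Distance 1: reach Nice, Reims.
Distance 2: reach Rennes.
The search is exhausted without reaching Lille; it lies in a different component.

No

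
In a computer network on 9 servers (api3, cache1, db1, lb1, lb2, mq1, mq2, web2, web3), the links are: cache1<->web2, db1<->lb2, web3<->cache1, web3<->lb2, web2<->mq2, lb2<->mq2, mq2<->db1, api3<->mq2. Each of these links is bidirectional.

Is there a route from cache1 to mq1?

No

Explore from cache1.
Distance 1: reach web2, web3.
Distance 2: reach lb2, mq2.
Distance 3: reach api3, db1.
The search is exhausted without reaching mq1; it lies in a different component.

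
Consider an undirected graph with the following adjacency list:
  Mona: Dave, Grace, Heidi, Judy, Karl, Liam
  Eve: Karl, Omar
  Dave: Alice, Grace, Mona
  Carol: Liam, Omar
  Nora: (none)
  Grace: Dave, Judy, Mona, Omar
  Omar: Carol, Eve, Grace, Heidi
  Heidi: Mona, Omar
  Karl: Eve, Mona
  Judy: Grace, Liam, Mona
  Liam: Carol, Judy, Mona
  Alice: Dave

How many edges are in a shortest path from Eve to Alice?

4

Distance 0: Eve.
Distance 1: Karl, Omar.
Distance 2: Carol, Grace, Heidi, Mona.
Distance 3: Dave, Judy, Liam.
Distance 4: Alice — contains Alice.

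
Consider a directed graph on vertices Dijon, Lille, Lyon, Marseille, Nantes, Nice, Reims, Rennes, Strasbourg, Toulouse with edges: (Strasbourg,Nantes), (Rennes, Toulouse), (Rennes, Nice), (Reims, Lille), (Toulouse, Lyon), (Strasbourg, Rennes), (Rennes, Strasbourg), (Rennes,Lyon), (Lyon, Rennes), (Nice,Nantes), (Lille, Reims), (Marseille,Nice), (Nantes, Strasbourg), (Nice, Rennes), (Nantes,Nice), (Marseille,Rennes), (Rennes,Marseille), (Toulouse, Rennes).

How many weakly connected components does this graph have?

From Dijon: component {Dijon}.
From Lille: component {Lille, Reims}.
From Lyon: component {Lyon, Marseille, Nantes, Nice, Rennes, Strasbourg, Toulouse}.
That's 3 components.

3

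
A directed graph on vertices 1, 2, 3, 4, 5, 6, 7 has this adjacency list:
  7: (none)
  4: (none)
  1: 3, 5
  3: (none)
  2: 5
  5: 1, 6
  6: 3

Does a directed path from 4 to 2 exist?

No

4 has no outgoing edges, so nothing is reachable from it.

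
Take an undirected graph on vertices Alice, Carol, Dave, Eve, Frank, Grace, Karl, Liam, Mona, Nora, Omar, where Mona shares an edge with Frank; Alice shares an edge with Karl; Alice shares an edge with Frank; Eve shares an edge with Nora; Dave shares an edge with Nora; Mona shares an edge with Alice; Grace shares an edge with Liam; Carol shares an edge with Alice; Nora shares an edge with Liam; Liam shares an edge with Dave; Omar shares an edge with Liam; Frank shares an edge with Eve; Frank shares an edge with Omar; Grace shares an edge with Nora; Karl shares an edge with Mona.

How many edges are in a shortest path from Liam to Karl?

4

Distance 0: Liam.
Distance 1: Dave, Grace, Nora, Omar.
Distance 2: Eve, Frank.
Distance 3: Alice, Mona.
Distance 4: Carol, Karl — contains Karl.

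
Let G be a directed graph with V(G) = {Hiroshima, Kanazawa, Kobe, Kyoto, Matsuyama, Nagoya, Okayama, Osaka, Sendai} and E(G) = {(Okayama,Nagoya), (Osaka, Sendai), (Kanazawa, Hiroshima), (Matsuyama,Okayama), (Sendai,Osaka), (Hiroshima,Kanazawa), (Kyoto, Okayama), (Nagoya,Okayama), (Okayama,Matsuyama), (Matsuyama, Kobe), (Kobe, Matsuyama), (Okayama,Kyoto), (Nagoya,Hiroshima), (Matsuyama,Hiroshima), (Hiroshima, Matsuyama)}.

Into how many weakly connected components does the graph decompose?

2

From Hiroshima: component {Hiroshima, Kanazawa, Kobe, Kyoto, Matsuyama, Nagoya, Okayama}.
From Osaka: component {Osaka, Sendai}.
That's 2 components.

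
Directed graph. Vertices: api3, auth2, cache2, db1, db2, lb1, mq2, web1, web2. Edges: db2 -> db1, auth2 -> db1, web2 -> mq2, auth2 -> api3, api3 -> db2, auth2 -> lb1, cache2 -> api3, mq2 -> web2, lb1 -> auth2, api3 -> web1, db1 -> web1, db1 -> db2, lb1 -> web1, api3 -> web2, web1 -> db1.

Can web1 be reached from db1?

Explore from db1.
Distance 1: reach db2, web1.
Found web1.

Yes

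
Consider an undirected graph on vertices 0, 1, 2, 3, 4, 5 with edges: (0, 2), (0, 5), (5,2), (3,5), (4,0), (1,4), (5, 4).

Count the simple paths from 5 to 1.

5–0–4–1
5–2–0–4–1
5–4–1

3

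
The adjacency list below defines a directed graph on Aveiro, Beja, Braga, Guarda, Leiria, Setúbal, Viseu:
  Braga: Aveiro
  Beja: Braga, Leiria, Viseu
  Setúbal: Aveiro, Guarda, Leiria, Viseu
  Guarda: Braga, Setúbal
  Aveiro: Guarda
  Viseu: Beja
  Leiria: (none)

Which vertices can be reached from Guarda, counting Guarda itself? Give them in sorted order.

Aveiro, Beja, Braga, Guarda, Leiria, Setúbal, Viseu

Start at Guarda.
Its neighbours: Braga, Setúbal.
Then their neighbours: Aveiro, Leiria, Viseu.
Then next layer: Beja.
Every vertex is now reached.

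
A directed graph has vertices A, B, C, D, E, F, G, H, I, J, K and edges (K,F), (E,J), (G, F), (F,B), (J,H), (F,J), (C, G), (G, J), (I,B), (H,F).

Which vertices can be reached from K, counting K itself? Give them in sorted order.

B, F, H, J, K

Start at K.
Its neighbours: F.
Then their neighbours: B, J.
Then next layer: H.
Nothing further is reachable.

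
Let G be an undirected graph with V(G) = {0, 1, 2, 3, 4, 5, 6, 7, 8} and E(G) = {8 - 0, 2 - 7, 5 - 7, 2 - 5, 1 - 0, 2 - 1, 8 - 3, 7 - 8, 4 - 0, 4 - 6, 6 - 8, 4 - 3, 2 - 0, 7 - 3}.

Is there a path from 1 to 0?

Explore from 1.
Distance 1: reach 0, 2.
Found 0.

Yes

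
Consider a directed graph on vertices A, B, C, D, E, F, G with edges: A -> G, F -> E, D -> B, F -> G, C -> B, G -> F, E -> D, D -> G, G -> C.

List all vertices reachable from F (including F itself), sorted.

B, C, D, E, F, G

Start at F.
Its neighbours: E, G.
Then their neighbours: C, D.
Then next layer: B.
Nothing further is reachable.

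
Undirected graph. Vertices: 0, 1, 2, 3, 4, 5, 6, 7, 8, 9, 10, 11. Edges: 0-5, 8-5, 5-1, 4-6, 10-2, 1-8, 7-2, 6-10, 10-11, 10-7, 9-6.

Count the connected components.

3

From 0: component {0, 1, 5, 8}.
From 2: component {2, 4, 6, 7, 9, 10, 11}.
From 3: component {3}.
That's 3 components.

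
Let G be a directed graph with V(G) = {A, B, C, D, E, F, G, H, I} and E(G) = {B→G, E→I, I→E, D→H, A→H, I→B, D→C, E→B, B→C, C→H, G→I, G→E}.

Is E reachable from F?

No

F has no outgoing edges, so nothing is reachable from it.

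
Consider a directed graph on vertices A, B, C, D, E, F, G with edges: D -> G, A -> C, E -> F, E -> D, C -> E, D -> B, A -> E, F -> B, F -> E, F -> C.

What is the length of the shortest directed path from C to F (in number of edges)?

Distance 0: C.
Distance 1: E.
Distance 2: D, F — contains F.

2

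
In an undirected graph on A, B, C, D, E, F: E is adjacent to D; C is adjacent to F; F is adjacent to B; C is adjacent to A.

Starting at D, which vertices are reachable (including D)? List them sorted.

Start at D.
Its neighbours: E.
Nothing further is reachable.

D, E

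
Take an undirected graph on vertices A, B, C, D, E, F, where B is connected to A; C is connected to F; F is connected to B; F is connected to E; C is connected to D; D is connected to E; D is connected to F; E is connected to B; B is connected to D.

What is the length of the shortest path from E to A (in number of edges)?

Distance 0: E.
Distance 1: B, D, F.
Distance 2: A, C — contains A.

2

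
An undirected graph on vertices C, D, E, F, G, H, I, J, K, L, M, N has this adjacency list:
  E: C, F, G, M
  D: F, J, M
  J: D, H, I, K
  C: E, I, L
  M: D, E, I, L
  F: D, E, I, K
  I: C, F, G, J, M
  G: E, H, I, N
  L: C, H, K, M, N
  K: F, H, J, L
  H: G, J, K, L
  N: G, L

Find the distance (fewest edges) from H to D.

Distance 0: H.
Distance 1: G, J, K, L.
Distance 2: C, D, E, F, I, M, N — contains D.

2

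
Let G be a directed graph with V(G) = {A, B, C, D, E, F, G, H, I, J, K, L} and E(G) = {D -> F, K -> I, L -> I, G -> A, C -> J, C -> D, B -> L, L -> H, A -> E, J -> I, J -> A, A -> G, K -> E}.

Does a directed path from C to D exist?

Yes

Explore from C.
Distance 1: reach D, J.
Found D.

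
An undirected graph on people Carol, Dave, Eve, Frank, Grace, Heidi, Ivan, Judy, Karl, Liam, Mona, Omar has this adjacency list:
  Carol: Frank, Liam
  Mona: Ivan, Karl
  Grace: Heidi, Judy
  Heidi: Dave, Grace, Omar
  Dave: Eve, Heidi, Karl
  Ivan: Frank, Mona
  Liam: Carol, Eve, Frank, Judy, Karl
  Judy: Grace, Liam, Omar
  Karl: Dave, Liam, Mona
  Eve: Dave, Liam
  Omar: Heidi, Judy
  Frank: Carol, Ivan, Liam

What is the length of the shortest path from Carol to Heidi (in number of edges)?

4

Distance 0: Carol.
Distance 1: Frank, Liam.
Distance 2: Eve, Ivan, Judy, Karl.
Distance 3: Dave, Grace, Mona, Omar.
Distance 4: Heidi — contains Heidi.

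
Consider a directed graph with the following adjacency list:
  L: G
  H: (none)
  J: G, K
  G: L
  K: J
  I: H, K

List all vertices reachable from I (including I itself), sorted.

Start at I.
Its neighbours: H, K.
Then their neighbours: J.
Then next layer: G.
Then next layer: L.
Every vertex is now reached.

G, H, I, J, K, L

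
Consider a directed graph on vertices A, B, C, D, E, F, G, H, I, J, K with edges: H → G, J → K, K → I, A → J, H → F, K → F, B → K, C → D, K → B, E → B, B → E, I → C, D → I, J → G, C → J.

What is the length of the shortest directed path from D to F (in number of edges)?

5

Distance 0: D.
Distance 1: I.
Distance 2: C.
Distance 3: J.
Distance 4: G, K.
Distance 5: B, F — contains F.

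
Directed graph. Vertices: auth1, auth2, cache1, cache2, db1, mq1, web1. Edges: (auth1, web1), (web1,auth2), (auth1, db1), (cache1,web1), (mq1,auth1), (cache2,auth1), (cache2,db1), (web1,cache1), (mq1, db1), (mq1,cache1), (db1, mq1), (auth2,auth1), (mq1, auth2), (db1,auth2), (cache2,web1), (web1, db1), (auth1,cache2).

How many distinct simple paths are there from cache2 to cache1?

10

cache2→auth1→db1→mq1→cache1
cache2→auth1→web1→cache1
cache2→auth1→web1→db1→mq1→cache1
cache2→db1→auth2→auth1→web1→cache1
cache2→db1→mq1→auth1→web1→cache1
cache2→db1→mq1→auth2→auth1→web1→cache1
cache2→db1→mq1→cache1
cache2→web1→auth2→auth1→db1→mq1→cache1
cache2→web1→cache1
cache2→web1→db1→mq1→cache1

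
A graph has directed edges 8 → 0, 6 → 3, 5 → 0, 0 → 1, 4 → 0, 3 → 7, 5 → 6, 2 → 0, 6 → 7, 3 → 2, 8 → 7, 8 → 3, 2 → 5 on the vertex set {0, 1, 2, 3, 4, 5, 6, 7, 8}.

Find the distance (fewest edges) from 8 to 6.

Distance 0: 8.
Distance 1: 0, 3, 7.
Distance 2: 1, 2.
Distance 3: 5.
Distance 4: 6 — contains 6.

4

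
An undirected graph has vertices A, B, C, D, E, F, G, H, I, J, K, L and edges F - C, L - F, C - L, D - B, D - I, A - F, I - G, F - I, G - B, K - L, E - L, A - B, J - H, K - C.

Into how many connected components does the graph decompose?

2

From A: component {A, B, C, D, E, F, G, I, K, L}.
From H: component {H, J}.
That's 2 components.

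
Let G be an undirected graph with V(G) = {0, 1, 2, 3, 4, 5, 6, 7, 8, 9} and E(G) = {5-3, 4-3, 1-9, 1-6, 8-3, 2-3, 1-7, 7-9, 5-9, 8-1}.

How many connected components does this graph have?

From 0: component {0}.
From 1: component {1, 2, 3, 4, 5, 6, 7, 8, 9}.
That's 2 components.

2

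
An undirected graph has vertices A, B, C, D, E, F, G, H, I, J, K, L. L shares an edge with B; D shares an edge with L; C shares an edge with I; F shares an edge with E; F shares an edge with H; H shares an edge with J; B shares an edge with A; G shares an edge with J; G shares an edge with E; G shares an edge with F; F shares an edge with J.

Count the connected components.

From A: component {A, B, D, L}.
From C: component {C, I}.
From E: component {E, F, G, H, J}.
From K: component {K}.
That's 4 components.

4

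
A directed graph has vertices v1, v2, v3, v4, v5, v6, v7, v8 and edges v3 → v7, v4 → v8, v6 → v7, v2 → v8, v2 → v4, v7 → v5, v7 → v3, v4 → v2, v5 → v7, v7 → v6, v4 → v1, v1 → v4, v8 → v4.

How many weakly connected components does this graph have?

From v1: component {v1, v2, v4, v8}.
From v3: component {v3, v5, v6, v7}.
That's 2 components.

2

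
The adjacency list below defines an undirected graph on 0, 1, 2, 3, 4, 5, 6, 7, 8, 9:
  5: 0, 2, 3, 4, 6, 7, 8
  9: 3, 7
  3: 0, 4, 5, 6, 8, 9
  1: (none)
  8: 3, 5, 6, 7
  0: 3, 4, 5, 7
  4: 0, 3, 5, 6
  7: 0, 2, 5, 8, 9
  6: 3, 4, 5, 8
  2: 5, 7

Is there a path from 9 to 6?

Explore from 9.
Distance 1: reach 3, 7.
Distance 2: reach 0, 2, 4, 5, 6, 8.
Found 6.

Yes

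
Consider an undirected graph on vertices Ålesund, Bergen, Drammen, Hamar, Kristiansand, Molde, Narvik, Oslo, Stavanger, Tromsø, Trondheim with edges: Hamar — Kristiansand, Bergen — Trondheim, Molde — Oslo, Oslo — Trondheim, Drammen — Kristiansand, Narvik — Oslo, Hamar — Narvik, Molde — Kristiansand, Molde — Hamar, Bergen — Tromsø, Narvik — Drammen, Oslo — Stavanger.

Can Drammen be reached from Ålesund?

Ålesund has no edges, so nothing is reachable from it.

No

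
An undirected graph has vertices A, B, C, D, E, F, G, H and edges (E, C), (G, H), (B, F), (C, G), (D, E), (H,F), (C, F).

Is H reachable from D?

Yes

Explore from D.
Distance 1: reach E.
Distance 2: reach C.
Distance 3: reach F, G.
Distance 4: reach B, H.
Found H.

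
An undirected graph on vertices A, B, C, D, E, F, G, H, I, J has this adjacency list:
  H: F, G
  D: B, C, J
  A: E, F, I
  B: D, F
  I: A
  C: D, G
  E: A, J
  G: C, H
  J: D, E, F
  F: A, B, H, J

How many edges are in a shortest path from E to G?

Distance 0: E.
Distance 1: A, J.
Distance 2: D, F, I.
Distance 3: B, C, H.
Distance 4: G — contains G.

4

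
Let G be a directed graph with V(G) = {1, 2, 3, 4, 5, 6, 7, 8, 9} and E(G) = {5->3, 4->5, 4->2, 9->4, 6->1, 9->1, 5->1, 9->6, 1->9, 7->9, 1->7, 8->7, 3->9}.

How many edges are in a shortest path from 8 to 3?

Distance 0: 8.
Distance 1: 7.
Distance 2: 9.
Distance 3: 1, 4, 6.
Distance 4: 2, 5.
Distance 5: 3 — contains 3.

5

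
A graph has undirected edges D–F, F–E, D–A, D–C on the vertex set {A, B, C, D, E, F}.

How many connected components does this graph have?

From A: component {A, C, D, E, F}.
From B: component {B}.
That's 2 components.

2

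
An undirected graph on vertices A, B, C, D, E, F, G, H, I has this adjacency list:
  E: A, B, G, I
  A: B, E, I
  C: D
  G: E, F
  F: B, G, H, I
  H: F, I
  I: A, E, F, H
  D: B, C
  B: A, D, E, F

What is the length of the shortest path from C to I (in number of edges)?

4

Distance 0: C.
Distance 1: D.
Distance 2: B.
Distance 3: A, E, F.
Distance 4: G, H, I — contains I.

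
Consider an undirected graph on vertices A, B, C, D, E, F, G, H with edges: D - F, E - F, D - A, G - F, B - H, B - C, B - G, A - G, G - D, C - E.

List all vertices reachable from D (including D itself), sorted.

Start at D.
Its neighbours: A, F, G.
Then their neighbours: B, E.
Then next layer: C, H.
Every vertex is now reached.

A, B, C, D, E, F, G, H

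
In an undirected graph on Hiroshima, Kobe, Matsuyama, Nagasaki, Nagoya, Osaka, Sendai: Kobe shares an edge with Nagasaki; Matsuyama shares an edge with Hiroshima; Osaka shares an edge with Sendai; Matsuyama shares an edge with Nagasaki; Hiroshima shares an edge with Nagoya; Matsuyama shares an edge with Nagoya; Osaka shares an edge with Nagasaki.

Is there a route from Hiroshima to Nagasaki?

Yes

Explore from Hiroshima.
Distance 1: reach Matsuyama, Nagoya.
Distance 2: reach Nagasaki.
Found Nagasaki.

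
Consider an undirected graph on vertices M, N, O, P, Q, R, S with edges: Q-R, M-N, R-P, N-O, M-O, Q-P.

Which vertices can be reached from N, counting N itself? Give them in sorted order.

Start at N.
Its neighbours: M, O.
Nothing further is reachable.

M, N, O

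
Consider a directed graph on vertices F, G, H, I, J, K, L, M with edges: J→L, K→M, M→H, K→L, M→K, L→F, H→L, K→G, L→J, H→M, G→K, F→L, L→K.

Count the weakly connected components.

From F: component {F, G, H, J, K, L, M}.
From I: component {I}.
That's 2 components.

2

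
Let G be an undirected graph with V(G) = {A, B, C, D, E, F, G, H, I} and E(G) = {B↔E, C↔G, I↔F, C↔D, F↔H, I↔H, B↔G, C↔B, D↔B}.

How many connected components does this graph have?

3

From A: component {A}.
From B: component {B, C, D, E, G}.
From F: component {F, H, I}.
That's 3 components.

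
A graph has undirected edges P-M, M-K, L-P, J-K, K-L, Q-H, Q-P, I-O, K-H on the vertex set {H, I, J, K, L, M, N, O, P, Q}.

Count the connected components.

3

From H: component {H, J, K, L, M, P, Q}.
From I: component {I, O}.
From N: component {N}.
That's 3 components.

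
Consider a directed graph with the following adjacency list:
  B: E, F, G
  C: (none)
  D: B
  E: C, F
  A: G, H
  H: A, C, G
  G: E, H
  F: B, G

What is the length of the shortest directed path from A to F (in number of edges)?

Distance 0: A.
Distance 1: G, H.
Distance 2: C, E.
Distance 3: F — contains F.

3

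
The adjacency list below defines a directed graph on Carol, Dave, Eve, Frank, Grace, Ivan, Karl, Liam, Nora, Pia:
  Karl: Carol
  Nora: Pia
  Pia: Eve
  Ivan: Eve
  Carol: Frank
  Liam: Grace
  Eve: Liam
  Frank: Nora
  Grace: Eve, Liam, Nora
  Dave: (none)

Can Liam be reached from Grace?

Yes

Explore from Grace.
Distance 1: reach Eve, Liam, Nora.
Found Liam.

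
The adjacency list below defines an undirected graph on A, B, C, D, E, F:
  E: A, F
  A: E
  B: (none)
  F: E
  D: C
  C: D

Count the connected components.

3

From A: component {A, E, F}.
From B: component {B}.
From C: component {C, D}.
That's 3 components.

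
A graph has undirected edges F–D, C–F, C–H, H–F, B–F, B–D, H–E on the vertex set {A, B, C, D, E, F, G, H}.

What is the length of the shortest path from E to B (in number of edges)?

3

Distance 0: E.
Distance 1: H.
Distance 2: C, F.
Distance 3: B, D — contains B.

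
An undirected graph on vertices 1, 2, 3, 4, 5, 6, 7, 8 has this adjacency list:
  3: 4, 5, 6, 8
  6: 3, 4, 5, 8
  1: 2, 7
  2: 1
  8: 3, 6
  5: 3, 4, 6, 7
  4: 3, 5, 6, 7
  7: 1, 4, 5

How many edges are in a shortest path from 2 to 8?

Distance 0: 2.
Distance 1: 1.
Distance 2: 7.
Distance 3: 4, 5.
Distance 4: 3, 6.
Distance 5: 8 — contains 8.

5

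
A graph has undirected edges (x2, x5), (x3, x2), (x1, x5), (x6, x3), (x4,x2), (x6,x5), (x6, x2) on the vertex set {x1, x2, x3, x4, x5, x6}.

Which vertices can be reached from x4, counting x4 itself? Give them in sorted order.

Start at x4.
Its neighbours: x2.
Then their neighbours: x3, x5, x6.
Then next layer: x1.
Every vertex is now reached.

x1, x2, x3, x4, x5, x6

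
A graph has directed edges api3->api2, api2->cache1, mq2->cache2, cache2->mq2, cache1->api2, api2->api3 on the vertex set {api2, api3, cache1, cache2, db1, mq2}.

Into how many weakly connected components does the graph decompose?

From api2: component {api2, api3, cache1}.
From cache2: component {cache2, mq2}.
From db1: component {db1}.
That's 3 components.

3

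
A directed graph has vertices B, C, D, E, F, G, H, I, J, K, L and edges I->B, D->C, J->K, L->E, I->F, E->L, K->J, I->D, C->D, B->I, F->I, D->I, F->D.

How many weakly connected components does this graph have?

5

From B: component {B, C, D, F, I}.
From E: component {E, L}.
From G: component {G}.
From H: component {H}.
From J: component {J, K}.
That's 5 components.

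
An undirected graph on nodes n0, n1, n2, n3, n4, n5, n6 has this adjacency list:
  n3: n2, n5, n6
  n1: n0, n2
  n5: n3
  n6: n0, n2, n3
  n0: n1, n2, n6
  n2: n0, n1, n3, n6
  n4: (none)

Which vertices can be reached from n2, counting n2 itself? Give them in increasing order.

n0, n1, n2, n3, n5, n6

Start at n2.
Its neighbours: n0, n1, n3, n6.
Then their neighbours: n5.
Nothing further is reachable.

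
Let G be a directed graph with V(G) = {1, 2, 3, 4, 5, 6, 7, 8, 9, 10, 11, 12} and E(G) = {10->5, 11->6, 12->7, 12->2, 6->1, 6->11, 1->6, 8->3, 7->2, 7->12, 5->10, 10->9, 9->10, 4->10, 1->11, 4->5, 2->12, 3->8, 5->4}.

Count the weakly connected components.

From 1: component {1, 6, 11}.
From 2: component {2, 7, 12}.
From 3: component {3, 8}.
From 4: component {4, 5, 9, 10}.
That's 4 components.

4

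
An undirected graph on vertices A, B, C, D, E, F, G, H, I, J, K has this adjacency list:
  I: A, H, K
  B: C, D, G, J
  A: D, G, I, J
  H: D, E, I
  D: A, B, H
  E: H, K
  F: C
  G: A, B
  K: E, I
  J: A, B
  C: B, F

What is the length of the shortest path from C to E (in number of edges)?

4

Distance 0: C.
Distance 1: B, F.
Distance 2: D, G, J.
Distance 3: A, H.
Distance 4: E, I — contains E.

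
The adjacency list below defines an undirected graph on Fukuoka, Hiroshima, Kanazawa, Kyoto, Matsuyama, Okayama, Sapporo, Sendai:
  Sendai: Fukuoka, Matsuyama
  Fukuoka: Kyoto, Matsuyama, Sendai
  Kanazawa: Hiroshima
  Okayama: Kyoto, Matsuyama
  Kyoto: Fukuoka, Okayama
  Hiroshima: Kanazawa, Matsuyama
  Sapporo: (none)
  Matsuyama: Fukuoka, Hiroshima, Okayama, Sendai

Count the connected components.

2

From Fukuoka: component {Fukuoka, Hiroshima, Kanazawa, Kyoto, Matsuyama, Okayama, Sendai}.
From Sapporo: component {Sapporo}.
That's 2 components.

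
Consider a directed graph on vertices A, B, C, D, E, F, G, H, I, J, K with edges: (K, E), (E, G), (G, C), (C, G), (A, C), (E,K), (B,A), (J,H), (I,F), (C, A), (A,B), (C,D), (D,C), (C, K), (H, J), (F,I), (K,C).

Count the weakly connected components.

From A: component {A, B, C, D, E, G, K}.
From F: component {F, I}.
From H: component {H, J}.
That's 3 components.

3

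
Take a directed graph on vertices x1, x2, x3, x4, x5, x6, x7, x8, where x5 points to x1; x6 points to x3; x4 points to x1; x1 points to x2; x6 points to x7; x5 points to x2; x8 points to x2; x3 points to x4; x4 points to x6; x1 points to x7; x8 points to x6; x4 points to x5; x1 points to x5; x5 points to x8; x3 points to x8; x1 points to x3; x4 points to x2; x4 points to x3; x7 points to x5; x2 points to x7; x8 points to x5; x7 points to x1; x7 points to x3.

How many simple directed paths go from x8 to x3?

x8→x2→x7→x1→x3
x8→x2→x7→x3
x8→x2→x7→x5→x1→x3
x8→x5→x1→x2→x7→x3
x8→x5→x1→x3
x8→x5→x1→x7→x3
x8→x5→x2→x7→x1→x3
x8→x5→x2→x7→x3
x8→x6→x3
x8→x6→x7→x1→x3
x8→x6→x7→x3
x8→x6→x7→x5→x1→x3

12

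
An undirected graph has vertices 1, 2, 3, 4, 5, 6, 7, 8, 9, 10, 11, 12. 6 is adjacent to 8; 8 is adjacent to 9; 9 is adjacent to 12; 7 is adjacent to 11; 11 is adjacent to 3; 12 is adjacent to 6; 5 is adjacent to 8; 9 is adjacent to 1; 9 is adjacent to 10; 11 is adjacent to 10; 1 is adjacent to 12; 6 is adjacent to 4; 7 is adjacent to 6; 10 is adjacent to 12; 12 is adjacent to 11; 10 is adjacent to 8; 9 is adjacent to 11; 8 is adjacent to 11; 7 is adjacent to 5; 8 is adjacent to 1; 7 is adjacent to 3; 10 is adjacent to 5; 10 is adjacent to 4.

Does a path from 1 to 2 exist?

No

Explore from 1.
Distance 1: reach 8, 9, 12.
Distance 2: reach 5, 6, 10, 11.
Distance 3: reach 3, 4, 7.
The search is exhausted without reaching 2; it lies in a different component.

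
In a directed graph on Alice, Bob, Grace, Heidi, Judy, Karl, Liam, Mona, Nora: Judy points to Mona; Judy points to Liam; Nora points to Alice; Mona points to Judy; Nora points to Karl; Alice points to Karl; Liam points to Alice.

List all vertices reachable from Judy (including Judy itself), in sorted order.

Start at Judy.
Its neighbours: Liam, Mona.
Then their neighbours: Alice.
Then next layer: Karl.
Nothing further is reachable.

Alice, Judy, Karl, Liam, Mona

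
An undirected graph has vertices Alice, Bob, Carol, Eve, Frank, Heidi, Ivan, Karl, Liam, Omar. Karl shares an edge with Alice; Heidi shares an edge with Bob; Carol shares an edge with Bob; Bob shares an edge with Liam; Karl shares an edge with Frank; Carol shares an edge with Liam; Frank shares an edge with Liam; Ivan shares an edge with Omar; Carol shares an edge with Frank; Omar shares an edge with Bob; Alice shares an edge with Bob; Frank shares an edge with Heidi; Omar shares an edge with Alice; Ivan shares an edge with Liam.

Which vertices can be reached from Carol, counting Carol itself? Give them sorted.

Alice, Bob, Carol, Frank, Heidi, Ivan, Karl, Liam, Omar

Start at Carol.
Its neighbours: Bob, Frank, Liam.
Then their neighbours: Alice, Heidi, Ivan, Karl, Omar.
Nothing further is reachable.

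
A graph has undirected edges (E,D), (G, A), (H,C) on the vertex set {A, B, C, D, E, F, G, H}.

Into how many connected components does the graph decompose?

From A: component {A, G}.
From B: component {B}.
From C: component {C, H}.
From D: component {D, E}.
From F: component {F}.
That's 5 components.

5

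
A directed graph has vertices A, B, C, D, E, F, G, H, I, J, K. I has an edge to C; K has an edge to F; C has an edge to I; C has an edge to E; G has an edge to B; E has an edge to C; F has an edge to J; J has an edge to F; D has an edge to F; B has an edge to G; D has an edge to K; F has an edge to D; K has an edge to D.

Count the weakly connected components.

From A: component {A}.
From B: component {B, G}.
From C: component {C, E, I}.
From D: component {D, F, J, K}.
From H: component {H}.
That's 5 components.

5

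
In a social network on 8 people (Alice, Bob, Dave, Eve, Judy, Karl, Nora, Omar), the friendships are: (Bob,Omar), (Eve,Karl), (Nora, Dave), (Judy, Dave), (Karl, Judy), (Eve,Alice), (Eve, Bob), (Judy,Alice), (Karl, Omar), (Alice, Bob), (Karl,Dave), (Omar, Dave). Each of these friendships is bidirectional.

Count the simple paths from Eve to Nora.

Eve–Alice–Bob–Omar–Dave–Nora
Eve–Alice–Bob–Omar–Karl–Dave–Nora
Eve–Alice–Bob–Omar–Karl–Judy–Dave–Nora
Eve–Alice–Judy–Dave–Nora
Eve–Alice–Judy–Karl–Dave–Nora
Eve–Alice–Judy–Karl–Omar–Dave–Nora
Eve–Bob–Alice–Judy–Dave–Nora
Eve–Bob–Alice–Judy–Karl–Dave–Nora
... and 9 more.

17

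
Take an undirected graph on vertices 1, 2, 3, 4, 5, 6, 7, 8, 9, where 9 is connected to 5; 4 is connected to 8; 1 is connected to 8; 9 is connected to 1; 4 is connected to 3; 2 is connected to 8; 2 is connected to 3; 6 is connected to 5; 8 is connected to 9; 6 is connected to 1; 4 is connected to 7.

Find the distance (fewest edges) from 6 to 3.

Distance 0: 6.
Distance 1: 1, 5.
Distance 2: 8, 9.
Distance 3: 2, 4.
Distance 4: 3, 7 — contains 3.

4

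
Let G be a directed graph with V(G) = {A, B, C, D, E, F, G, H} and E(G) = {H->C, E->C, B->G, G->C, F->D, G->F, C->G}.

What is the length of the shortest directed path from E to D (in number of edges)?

4

Distance 0: E.
Distance 1: C.
Distance 2: G.
Distance 3: F.
Distance 4: D — contains D.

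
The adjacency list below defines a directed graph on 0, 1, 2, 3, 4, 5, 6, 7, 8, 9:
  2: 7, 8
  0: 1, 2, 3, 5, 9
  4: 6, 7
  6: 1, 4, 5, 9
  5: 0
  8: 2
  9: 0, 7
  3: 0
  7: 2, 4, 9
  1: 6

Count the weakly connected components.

From 0: component {0, 1, 2, 3, 4, 5, 6, 7, 8, 9}.
That's 1 component.

1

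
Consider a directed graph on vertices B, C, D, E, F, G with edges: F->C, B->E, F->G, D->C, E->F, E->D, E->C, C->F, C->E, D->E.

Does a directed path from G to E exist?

No

G has no outgoing edges, so nothing is reachable from it.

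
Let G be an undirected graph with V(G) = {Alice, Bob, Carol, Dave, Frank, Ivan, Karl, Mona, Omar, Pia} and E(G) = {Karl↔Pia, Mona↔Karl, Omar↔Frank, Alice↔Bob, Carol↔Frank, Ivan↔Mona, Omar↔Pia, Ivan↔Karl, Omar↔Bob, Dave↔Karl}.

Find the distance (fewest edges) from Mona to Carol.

Distance 0: Mona.
Distance 1: Ivan, Karl.
Distance 2: Dave, Pia.
Distance 3: Omar.
Distance 4: Bob, Frank.
Distance 5: Alice, Carol — contains Carol.

5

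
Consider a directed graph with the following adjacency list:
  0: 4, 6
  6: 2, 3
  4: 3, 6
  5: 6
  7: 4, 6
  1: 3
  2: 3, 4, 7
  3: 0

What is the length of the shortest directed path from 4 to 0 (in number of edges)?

2

Distance 0: 4.
Distance 1: 3, 6.
Distance 2: 0, 2 — contains 0.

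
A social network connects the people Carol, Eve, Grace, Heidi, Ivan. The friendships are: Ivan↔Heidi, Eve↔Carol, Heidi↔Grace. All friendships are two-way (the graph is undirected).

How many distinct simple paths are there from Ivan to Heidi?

Ivan–Heidi

1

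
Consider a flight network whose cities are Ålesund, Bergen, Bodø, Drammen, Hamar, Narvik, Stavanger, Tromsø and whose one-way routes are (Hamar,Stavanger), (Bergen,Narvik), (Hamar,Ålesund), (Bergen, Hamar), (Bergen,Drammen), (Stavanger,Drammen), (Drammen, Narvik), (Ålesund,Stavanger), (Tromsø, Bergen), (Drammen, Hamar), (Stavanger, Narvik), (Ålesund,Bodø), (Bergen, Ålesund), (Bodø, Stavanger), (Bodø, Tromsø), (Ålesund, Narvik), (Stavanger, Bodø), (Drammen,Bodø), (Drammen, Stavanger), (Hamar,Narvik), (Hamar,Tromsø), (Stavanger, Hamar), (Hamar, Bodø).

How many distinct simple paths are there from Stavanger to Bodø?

9

Stavanger→Bodø
Stavanger→Drammen→Bodø
Stavanger→Drammen→Hamar→Ålesund→Bodø
Stavanger→Drammen→Hamar→Bodø
Stavanger→Drammen→Hamar→Tromsø→Bergen→Ålesund→Bodø
Stavanger→Hamar→Ålesund→Bodø
Stavanger→Hamar→Bodø
Stavanger→Hamar→Tromsø→Bergen→Ålesund→Bodø
Stavanger→Hamar→Tromsø→Bergen→Drammen→Bodø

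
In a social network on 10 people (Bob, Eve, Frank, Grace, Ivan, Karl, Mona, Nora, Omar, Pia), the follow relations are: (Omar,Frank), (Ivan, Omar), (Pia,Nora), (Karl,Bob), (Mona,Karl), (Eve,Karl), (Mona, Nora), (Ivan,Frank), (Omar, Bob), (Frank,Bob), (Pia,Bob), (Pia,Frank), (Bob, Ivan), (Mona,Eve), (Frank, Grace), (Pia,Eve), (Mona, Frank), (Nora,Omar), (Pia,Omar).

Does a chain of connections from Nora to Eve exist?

No

Explore from Nora.
Distance 1: reach Omar.
Distance 2: reach Bob, Frank.
Distance 3: reach Grace, Ivan.
The search from Nora is exhausted; no directed path reaches Eve.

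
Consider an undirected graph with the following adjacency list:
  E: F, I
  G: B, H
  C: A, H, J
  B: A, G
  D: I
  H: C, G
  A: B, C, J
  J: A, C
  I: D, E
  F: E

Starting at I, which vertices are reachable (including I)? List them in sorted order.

D, E, F, I

Start at I.
Its neighbours: D, E.
Then their neighbours: F.
Nothing further is reachable.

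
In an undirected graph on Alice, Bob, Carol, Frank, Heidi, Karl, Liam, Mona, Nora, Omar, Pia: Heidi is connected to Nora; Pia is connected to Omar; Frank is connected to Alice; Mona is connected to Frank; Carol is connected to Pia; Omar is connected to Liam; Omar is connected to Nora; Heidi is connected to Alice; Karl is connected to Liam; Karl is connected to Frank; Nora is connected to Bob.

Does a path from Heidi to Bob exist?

Explore from Heidi.
Distance 1: reach Alice, Nora.
Distance 2: reach Bob, Frank, Omar.
Found Bob.

Yes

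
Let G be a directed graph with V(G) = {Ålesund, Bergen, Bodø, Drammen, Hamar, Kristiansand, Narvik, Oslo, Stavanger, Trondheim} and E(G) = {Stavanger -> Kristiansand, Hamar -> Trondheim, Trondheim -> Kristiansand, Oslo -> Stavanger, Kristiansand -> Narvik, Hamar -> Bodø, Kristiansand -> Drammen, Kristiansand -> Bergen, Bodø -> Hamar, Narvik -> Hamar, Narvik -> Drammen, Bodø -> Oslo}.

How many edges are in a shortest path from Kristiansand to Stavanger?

5

Distance 0: Kristiansand.
Distance 1: Bergen, Drammen, Narvik.
Distance 2: Hamar.
Distance 3: Bodø, Trondheim.
Distance 4: Oslo.
Distance 5: Stavanger — contains Stavanger.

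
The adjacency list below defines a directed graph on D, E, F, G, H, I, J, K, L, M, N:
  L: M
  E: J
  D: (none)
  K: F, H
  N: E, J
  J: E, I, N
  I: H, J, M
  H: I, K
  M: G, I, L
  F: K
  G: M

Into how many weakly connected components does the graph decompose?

From D: component {D}.
From E: component {E, F, G, H, I, J, K, L, M, N}.
That's 2 components.

2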